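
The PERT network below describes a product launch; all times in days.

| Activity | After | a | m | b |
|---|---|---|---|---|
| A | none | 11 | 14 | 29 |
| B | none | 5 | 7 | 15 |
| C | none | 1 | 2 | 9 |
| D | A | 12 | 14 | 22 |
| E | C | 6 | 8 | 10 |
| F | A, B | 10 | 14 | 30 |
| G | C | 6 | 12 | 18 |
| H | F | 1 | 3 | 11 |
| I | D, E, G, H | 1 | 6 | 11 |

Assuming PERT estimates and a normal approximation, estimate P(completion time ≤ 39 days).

te_A = (11 + 4·14 + 29)/6 = 96/6 = 16; σ²_A = ((29−11)/6)² = 9.000
te_B = (5 + 4·7 + 15)/6 = 48/6 = 8; σ²_B = ((15−5)/6)² = 2.778
te_C = (1 + 4·2 + 9)/6 = 18/6 = 3; σ²_C = ((9−1)/6)² = 1.778
te_D = (12 + 4·14 + 22)/6 = 90/6 = 15; σ²_D = ((22−12)/6)² = 2.778
te_E = (6 + 4·8 + 10)/6 = 48/6 = 8; σ²_E = ((10−6)/6)² = 0.444
te_F = (10 + 4·14 + 30)/6 = 96/6 = 16; σ²_F = ((30−10)/6)² = 11.111
te_G = (6 + 4·12 + 18)/6 = 72/6 = 12; σ²_G = ((18−6)/6)² = 4.000
te_H = (1 + 4·3 + 11)/6 = 24/6 = 4; σ²_H = ((11−1)/6)² = 2.778
te_I = (1 + 4·6 + 11)/6 = 36/6 = 6; σ²_I = ((11−1)/6)² = 2.778

Forward pass:
ES_A = 0; EF_A = 16
ES_B = 0; EF_B = 8
ES_C = 0; EF_C = 3
ES_D = 16; EF_D = 16+15 = 31
ES_E = 3; EF_E = 3+8 = 11
ES_F = max(EF_A=16, EF_B=8) = 16; EF_F = 16+16 = 32
ES_G = 3; EF_G = 3+12 = 15
ES_H = 32; EF_H = 32+4 = 36
ES_I = max(EF_D=31, EF_E=11, EF_G=15, EF_H=36) = 36; EF_I = 36+6 = 42
Expected project duration μ = 42 days. Critical path: A → F → H → I.

Variance along critical path = 9.000 + 11.111 + 2.778 + 2.778 = 25.667; σ = √25.667 = 5.066 days.
Z = (39 − 42) / 5.066 = -0.592
P(T ≤ 39) = Φ(-0.592) ≈ 0.277

0.277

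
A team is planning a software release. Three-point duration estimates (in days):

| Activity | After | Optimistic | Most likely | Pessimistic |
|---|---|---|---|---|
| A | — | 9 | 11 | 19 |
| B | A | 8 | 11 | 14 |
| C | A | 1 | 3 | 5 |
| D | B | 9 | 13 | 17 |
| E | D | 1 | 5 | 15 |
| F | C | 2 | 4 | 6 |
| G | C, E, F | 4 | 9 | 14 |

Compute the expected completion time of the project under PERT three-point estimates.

51 days

te_A = (9 + 4·11 + 19)/6 = 72/6 = 12
te_B = (8 + 4·11 + 14)/6 = 66/6 = 11
te_C = (1 + 4·3 + 5)/6 = 18/6 = 3
te_D = (9 + 4·13 + 17)/6 = 78/6 = 13
te_E = (1 + 4·5 + 15)/6 = 36/6 = 6
te_F = (2 + 4·4 + 6)/6 = 24/6 = 4
te_G = (4 + 4·9 + 14)/6 = 54/6 = 9

Forward pass:
ES_A = 0; EF_A = 12
ES_B = 12; EF_B = 12+11 = 23
ES_C = 12; EF_C = 12+3 = 15
ES_D = 23; EF_D = 23+13 = 36
ES_E = 36; EF_E = 36+6 = 42
ES_F = 15; EF_F = 15+4 = 19
ES_G = max(EF_C=15, EF_E=42, EF_F=19) = 42; EF_G = 42+9 = 51
Expected project duration μ = 51 days. Critical path: A → B → D → E → G.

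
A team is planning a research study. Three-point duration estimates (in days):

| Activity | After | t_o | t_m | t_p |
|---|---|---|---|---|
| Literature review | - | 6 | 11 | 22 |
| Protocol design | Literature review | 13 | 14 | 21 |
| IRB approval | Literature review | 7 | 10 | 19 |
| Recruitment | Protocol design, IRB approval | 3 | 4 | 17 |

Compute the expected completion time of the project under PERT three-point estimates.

te_Literature review = (6 + 4·11 + 22)/6 = 72/6 = 12
te_Protocol design = (13 + 4·14 + 21)/6 = 90/6 = 15
te_IRB approval = (7 + 4·10 + 19)/6 = 66/6 = 11
te_Recruitment = (3 + 4·4 + 17)/6 = 36/6 = 6

Forward pass:
ES_Literature review = 0; EF_Literature review = 12
ES_Protocol design = 12; EF_Protocol design = 12+15 = 27
ES_IRB approval = 12; EF_IRB approval = 12+11 = 23
ES_Recruitment = max(EF_Protocol design=27, EF_IRB approval=23) = 27; EF_Recruitment = 27+6 = 33
Expected project duration μ = 33 days. Critical path: Literature review → Protocol design → Recruitment.

33 days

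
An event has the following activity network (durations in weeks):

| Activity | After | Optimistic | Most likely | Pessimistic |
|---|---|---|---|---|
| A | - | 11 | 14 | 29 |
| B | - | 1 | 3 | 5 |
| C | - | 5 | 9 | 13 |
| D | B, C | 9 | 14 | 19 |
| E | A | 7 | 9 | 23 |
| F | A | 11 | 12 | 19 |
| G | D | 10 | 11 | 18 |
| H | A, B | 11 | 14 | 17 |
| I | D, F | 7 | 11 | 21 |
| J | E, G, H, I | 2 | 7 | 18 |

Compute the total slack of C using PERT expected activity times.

6 weeks

te_A = (11 + 4·14 + 29)/6 = 96/6 = 16
te_B = (1 + 4·3 + 5)/6 = 18/6 = 3
te_C = (5 + 4·9 + 13)/6 = 54/6 = 9
te_D = (9 + 4·14 + 19)/6 = 84/6 = 14
te_E = (7 + 4·9 + 23)/6 = 66/6 = 11
te_F = (11 + 4·12 + 19)/6 = 78/6 = 13
te_G = (10 + 4·11 + 18)/6 = 72/6 = 12
te_H = (11 + 4·14 + 17)/6 = 84/6 = 14
te_I = (7 + 4·11 + 21)/6 = 72/6 = 12
te_J = (2 + 4·7 + 18)/6 = 48/6 = 8

Forward pass:
ES_A = 0; EF_A = 16
ES_B = 0; EF_B = 3
ES_C = 0; EF_C = 9
ES_D = max(EF_B=3, EF_C=9) = 9; EF_D = 9+14 = 23
ES_E = 16; EF_E = 16+11 = 27
ES_F = 16; EF_F = 16+13 = 29
ES_G = 23; EF_G = 23+12 = 35
ES_H = max(EF_A=16, EF_B=3) = 16; EF_H = 16+14 = 30
ES_I = max(EF_D=23, EF_F=29) = 29; EF_I = 29+12 = 41
ES_J = max(EF_E=27, EF_G=35, EF_H=30, EF_I=41) = 41; EF_J = 41+8 = 49
Expected project duration μ = 49 weeks. Critical path: A → F → I → J.

Backward pass:
LF_J = 49; LS_J = 49−8 = 41
LF_I = LS_J = 41; LS_I = 41−12 = 29
LF_H = LS_J = 41; LS_H = 41−14 = 27
LF_G = LS_J = 41; LS_G = 41−12 = 29
LF_F = LS_I = 29; LS_F = 29−13 = 16
LF_E = LS_J = 41; LS_E = 41−11 = 30
LF_D = min(LS_G=29, LS_I=29) = 29; LS_D = 29−14 = 15
LF_C = LS_D = 15; LS_C = 15−9 = 6
LF_B = min(LS_D=15, LS_H=27) = 15; LS_B = 15−3 = 12
LF_A = min(LS_E=30, LS_F=16, LS_H=27) = 16; LS_A = 16−16 = 0
Slack_C = LS_C − ES_C = 6 − 0 = 6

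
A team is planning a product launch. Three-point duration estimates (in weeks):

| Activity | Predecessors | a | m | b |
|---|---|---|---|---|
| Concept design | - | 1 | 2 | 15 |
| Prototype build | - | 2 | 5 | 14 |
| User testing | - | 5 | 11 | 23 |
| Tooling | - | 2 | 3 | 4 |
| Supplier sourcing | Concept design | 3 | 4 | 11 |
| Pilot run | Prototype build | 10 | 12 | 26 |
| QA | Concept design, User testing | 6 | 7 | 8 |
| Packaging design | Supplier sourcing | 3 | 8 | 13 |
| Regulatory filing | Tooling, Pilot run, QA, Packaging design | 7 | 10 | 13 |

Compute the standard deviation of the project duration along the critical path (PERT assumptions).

te_Concept design = (1 + 4·2 + 15)/6 = 24/6 = 4; σ²_Concept design = ((15−1)/6)² = 5.444
te_Prototype build = (2 + 4·5 + 14)/6 = 36/6 = 6; σ²_Prototype build = ((14−2)/6)² = 4.000
te_User testing = (5 + 4·11 + 23)/6 = 72/6 = 12; σ²_User testing = ((23−5)/6)² = 9.000
te_Tooling = (2 + 4·3 + 4)/6 = 18/6 = 3; σ²_Tooling = ((4−2)/6)² = 0.111
te_Supplier sourcing = (3 + 4·4 + 11)/6 = 30/6 = 5; σ²_Supplier sourcing = ((11−3)/6)² = 1.778
te_Pilot run = (10 + 4·12 + 26)/6 = 84/6 = 14; σ²_Pilot run = ((26−10)/6)² = 7.111
te_QA = (6 + 4·7 + 8)/6 = 42/6 = 7; σ²_QA = ((8−6)/6)² = 0.111
te_Packaging design = (3 + 4·8 + 13)/6 = 48/6 = 8; σ²_Packaging design = ((13−3)/6)² = 2.778
te_Regulatory filing = (7 + 4·10 + 13)/6 = 60/6 = 10; σ²_Regulatory filing = ((13−7)/6)² = 1.000

Forward pass:
ES_Concept design = 0; EF_Concept design = 4
ES_Prototype build = 0; EF_Prototype build = 6
ES_User testing = 0; EF_User testing = 12
ES_Tooling = 0; EF_Tooling = 3
ES_Supplier sourcing = 4; EF_Supplier sourcing = 4+5 = 9
ES_Pilot run = 6; EF_Pilot run = 6+14 = 20
ES_QA = max(EF_Concept design=4, EF_User testing=12) = 12; EF_QA = 12+7 = 19
ES_Packaging design = 9; EF_Packaging design = 9+8 = 17
ES_Regulatory filing = max(EF_Tooling=3, EF_Pilot run=20, EF_QA=19, EF_Packaging design=17) = 20; EF_Regulatory filing = 20+10 = 30
Expected project duration μ = 30 weeks. Critical path: Prototype build → Pilot run → Regulatory filing.

Variance along critical path = 4.000 + 7.111 + 1.000 = 12.111
σ = √12.111 = 3.480 weeks

3.48 weeks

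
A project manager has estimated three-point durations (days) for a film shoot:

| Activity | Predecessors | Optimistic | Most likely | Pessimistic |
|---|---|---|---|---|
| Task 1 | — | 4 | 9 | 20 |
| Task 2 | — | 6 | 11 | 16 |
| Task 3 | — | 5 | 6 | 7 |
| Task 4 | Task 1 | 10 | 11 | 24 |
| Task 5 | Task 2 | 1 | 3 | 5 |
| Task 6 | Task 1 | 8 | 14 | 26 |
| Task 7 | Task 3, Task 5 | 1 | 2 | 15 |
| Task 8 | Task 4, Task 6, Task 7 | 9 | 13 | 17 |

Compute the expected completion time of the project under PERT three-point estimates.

te_Task 1 = (4 + 4·9 + 20)/6 = 60/6 = 10
te_Task 2 = (6 + 4·11 + 16)/6 = 66/6 = 11
te_Task 3 = (5 + 4·6 + 7)/6 = 36/6 = 6
te_Task 4 = (10 + 4·11 + 24)/6 = 78/6 = 13
te_Task 5 = (1 + 4·3 + 5)/6 = 18/6 = 3
te_Task 6 = (8 + 4·14 + 26)/6 = 90/6 = 15
te_Task 7 = (1 + 4·2 + 15)/6 = 24/6 = 4
te_Task 8 = (9 + 4·13 + 17)/6 = 78/6 = 13

Forward pass:
ES_Task 1 = 0; EF_Task 1 = 10
ES_Task 2 = 0; EF_Task 2 = 11
ES_Task 3 = 0; EF_Task 3 = 6
ES_Task 4 = 10; EF_Task 4 = 10+13 = 23
ES_Task 5 = 11; EF_Task 5 = 11+3 = 14
ES_Task 6 = 10; EF_Task 6 = 10+15 = 25
ES_Task 7 = max(EF_Task 3=6, EF_Task 5=14) = 14; EF_Task 7 = 14+4 = 18
ES_Task 8 = max(EF_Task 4=23, EF_Task 6=25, EF_Task 7=18) = 25; EF_Task 8 = 25+13 = 38
Expected project duration μ = 38 days. Critical path: Task 1 → Task 6 → Task 8.

38 days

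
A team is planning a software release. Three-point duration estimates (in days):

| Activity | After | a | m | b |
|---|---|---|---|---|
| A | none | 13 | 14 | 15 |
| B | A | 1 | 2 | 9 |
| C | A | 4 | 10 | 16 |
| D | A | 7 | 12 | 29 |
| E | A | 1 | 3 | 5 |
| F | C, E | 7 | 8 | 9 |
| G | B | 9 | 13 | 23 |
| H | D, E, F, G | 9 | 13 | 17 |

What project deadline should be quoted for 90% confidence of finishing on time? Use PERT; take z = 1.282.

te_A = (13 + 4·14 + 15)/6 = 84/6 = 14; σ²_A = ((15−13)/6)² = 0.111
te_B = (1 + 4·2 + 9)/6 = 18/6 = 3; σ²_B = ((9−1)/6)² = 1.778
te_C = (4 + 4·10 + 16)/6 = 60/6 = 10; σ²_C = ((16−4)/6)² = 4.000
te_D = (7 + 4·12 + 29)/6 = 84/6 = 14; σ²_D = ((29−7)/6)² = 13.444
te_E = (1 + 4·3 + 5)/6 = 18/6 = 3; σ²_E = ((5−1)/6)² = 0.444
te_F = (7 + 4·8 + 9)/6 = 48/6 = 8; σ²_F = ((9−7)/6)² = 0.111
te_G = (9 + 4·13 + 23)/6 = 84/6 = 14; σ²_G = ((23−9)/6)² = 5.444
te_H = (9 + 4·13 + 17)/6 = 78/6 = 13; σ²_H = ((17−9)/6)² = 1.778

Forward pass:
ES_A = 0; EF_A = 14
ES_B = 14; EF_B = 14+3 = 17
ES_C = 14; EF_C = 14+10 = 24
ES_D = 14; EF_D = 14+14 = 28
ES_E = 14; EF_E = 14+3 = 17
ES_F = max(EF_C=24, EF_E=17) = 24; EF_F = 24+8 = 32
ES_G = 17; EF_G = 17+14 = 31
ES_H = max(EF_D=28, EF_E=17, EF_F=32, EF_G=31) = 32; EF_H = 32+13 = 45
Expected project duration μ = 45 days. Critical path: A → C → F → H.

Variance along critical path = 0.111 + 4.000 + 0.111 + 1.778 = 6.000; σ = 2.449 days.
D = μ + z·σ = 45 + 1.282·2.449 = 48.1 days

48.1 days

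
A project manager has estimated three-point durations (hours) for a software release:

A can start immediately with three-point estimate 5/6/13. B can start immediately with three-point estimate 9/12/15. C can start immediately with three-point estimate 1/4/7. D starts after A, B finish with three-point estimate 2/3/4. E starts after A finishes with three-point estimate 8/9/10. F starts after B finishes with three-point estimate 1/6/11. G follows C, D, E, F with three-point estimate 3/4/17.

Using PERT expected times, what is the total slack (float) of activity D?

3 hours

te_A = (5 + 4·6 + 13)/6 = 42/6 = 7
te_B = (9 + 4·12 + 15)/6 = 72/6 = 12
te_C = (1 + 4·4 + 7)/6 = 24/6 = 4
te_D = (2 + 4·3 + 4)/6 = 18/6 = 3
te_E = (8 + 4·9 + 10)/6 = 54/6 = 9
te_F = (1 + 4·6 + 11)/6 = 36/6 = 6
te_G = (3 + 4·4 + 17)/6 = 36/6 = 6

Forward pass:
ES_A = 0; EF_A = 7
ES_B = 0; EF_B = 12
ES_C = 0; EF_C = 4
ES_D = max(EF_A=7, EF_B=12) = 12; EF_D = 12+3 = 15
ES_E = 7; EF_E = 7+9 = 16
ES_F = 12; EF_F = 12+6 = 18
ES_G = max(EF_C=4, EF_D=15, EF_E=16, EF_F=18) = 18; EF_G = 18+6 = 24
Expected project duration μ = 24 hours. Critical path: B → F → G.

Backward pass:
LF_G = 24; LS_G = 24−6 = 18
LF_F = LS_G = 18; LS_F = 18−6 = 12
LF_E = LS_G = 18; LS_E = 18−9 = 9
LF_D = LS_G = 18; LS_D = 18−3 = 15
LF_C = LS_G = 18; LS_C = 18−4 = 14
LF_B = min(LS_D=15, LS_F=12) = 12; LS_B = 12−12 = 0
LF_A = min(LS_D=15, LS_E=9) = 9; LS_A = 9−7 = 2
Slack_D = LS_D − ES_D = 15 − 12 = 3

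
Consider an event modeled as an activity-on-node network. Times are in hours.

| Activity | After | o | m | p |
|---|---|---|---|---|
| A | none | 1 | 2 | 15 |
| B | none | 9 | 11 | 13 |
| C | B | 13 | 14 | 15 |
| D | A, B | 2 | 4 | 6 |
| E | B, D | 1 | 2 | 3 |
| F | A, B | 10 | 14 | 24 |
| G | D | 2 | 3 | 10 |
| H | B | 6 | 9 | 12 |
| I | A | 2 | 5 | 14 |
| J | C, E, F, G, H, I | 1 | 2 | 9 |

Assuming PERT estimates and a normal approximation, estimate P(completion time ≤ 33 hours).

te_A = (1 + 4·2 + 15)/6 = 24/6 = 4; σ²_A = ((15−1)/6)² = 5.444
te_B = (9 + 4·11 + 13)/6 = 66/6 = 11; σ²_B = ((13−9)/6)² = 0.444
te_C = (13 + 4·14 + 15)/6 = 84/6 = 14; σ²_C = ((15−13)/6)² = 0.111
te_D = (2 + 4·4 + 6)/6 = 24/6 = 4; σ²_D = ((6−2)/6)² = 0.444
te_E = (1 + 4·2 + 3)/6 = 12/6 = 2; σ²_E = ((3−1)/6)² = 0.111
te_F = (10 + 4·14 + 24)/6 = 90/6 = 15; σ²_F = ((24−10)/6)² = 5.444
te_G = (2 + 4·3 + 10)/6 = 24/6 = 4; σ²_G = ((10−2)/6)² = 1.778
te_H = (6 + 4·9 + 12)/6 = 54/6 = 9; σ²_H = ((12−6)/6)² = 1.000
te_I = (2 + 4·5 + 14)/6 = 36/6 = 6; σ²_I = ((14−2)/6)² = 4.000
te_J = (1 + 4·2 + 9)/6 = 18/6 = 3; σ²_J = ((9−1)/6)² = 1.778

Forward pass:
ES_A = 0; EF_A = 4
ES_B = 0; EF_B = 11
ES_C = 11; EF_C = 11+14 = 25
ES_D = max(EF_A=4, EF_B=11) = 11; EF_D = 11+4 = 15
ES_E = max(EF_B=11, EF_D=15) = 15; EF_E = 15+2 = 17
ES_F = max(EF_A=4, EF_B=11) = 11; EF_F = 11+15 = 26
ES_G = 15; EF_G = 15+4 = 19
ES_H = 11; EF_H = 11+9 = 20
ES_I = 4; EF_I = 4+6 = 10
ES_J = max(EF_C=25, EF_E=17, EF_F=26, EF_G=19, EF_H=20, EF_I=10) = 26; EF_J = 26+3 = 29
Expected project duration μ = 29 hours. Critical path: B → F → J.

Variance along critical path = 0.444 + 5.444 + 1.778 = 7.667; σ = √7.667 = 2.769 hours.
Z = (33 − 29) / 2.769 = 1.445
P(T ≤ 33) = Φ(1.445) ≈ 0.926

0.926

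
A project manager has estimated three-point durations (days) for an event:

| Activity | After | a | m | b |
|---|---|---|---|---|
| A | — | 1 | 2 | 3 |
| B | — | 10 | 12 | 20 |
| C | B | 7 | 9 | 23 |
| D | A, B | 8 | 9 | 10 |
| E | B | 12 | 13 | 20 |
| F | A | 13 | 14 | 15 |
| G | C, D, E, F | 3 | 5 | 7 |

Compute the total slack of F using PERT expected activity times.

11 days

te_A = (1 + 4·2 + 3)/6 = 12/6 = 2
te_B = (10 + 4·12 + 20)/6 = 78/6 = 13
te_C = (7 + 4·9 + 23)/6 = 66/6 = 11
te_D = (8 + 4·9 + 10)/6 = 54/6 = 9
te_E = (12 + 4·13 + 20)/6 = 84/6 = 14
te_F = (13 + 4·14 + 15)/6 = 84/6 = 14
te_G = (3 + 4·5 + 7)/6 = 30/6 = 5

Forward pass:
ES_A = 0; EF_A = 2
ES_B = 0; EF_B = 13
ES_C = 13; EF_C = 13+11 = 24
ES_D = max(EF_A=2, EF_B=13) = 13; EF_D = 13+9 = 22
ES_E = 13; EF_E = 13+14 = 27
ES_F = 2; EF_F = 2+14 = 16
ES_G = max(EF_C=24, EF_D=22, EF_E=27, EF_F=16) = 27; EF_G = 27+5 = 32
Expected project duration μ = 32 days. Critical path: B → E → G.

Backward pass:
LF_G = 32; LS_G = 32−5 = 27
LF_F = LS_G = 27; LS_F = 27−14 = 13
LF_E = LS_G = 27; LS_E = 27−14 = 13
LF_D = LS_G = 27; LS_D = 27−9 = 18
LF_C = LS_G = 27; LS_C = 27−11 = 16
LF_B = min(LS_C=16, LS_D=18, LS_E=13) = 13; LS_B = 13−13 = 0
LF_A = min(LS_D=18, LS_F=13) = 13; LS_A = 13−2 = 11
Slack_F = LS_F − ES_F = 13 − 2 = 11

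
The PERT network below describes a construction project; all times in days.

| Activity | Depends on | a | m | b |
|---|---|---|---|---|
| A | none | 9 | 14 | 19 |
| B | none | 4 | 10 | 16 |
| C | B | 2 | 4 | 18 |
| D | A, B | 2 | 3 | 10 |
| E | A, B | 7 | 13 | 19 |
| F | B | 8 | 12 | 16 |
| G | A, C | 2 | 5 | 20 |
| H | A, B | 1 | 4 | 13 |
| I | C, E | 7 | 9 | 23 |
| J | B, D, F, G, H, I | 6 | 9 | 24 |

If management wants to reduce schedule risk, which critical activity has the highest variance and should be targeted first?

te_A = (9 + 4·14 + 19)/6 = 84/6 = 14; σ²_A = ((19−9)/6)² = 2.778
te_B = (4 + 4·10 + 16)/6 = 60/6 = 10; σ²_B = ((16−4)/6)² = 4.000
te_C = (2 + 4·4 + 18)/6 = 36/6 = 6; σ²_C = ((18−2)/6)² = 7.111
te_D = (2 + 4·3 + 10)/6 = 24/6 = 4; σ²_D = ((10−2)/6)² = 1.778
te_E = (7 + 4·13 + 19)/6 = 78/6 = 13; σ²_E = ((19−7)/6)² = 4.000
te_F = (8 + 4·12 + 16)/6 = 72/6 = 12; σ²_F = ((16−8)/6)² = 1.778
te_G = (2 + 4·5 + 20)/6 = 42/6 = 7; σ²_G = ((20−2)/6)² = 9.000
te_H = (1 + 4·4 + 13)/6 = 30/6 = 5; σ²_H = ((13−1)/6)² = 4.000
te_I = (7 + 4·9 + 23)/6 = 66/6 = 11; σ²_I = ((23−7)/6)² = 7.111
te_J = (6 + 4·9 + 24)/6 = 66/6 = 11; σ²_J = ((24−6)/6)² = 9.000

Forward pass:
ES_A = 0; EF_A = 14
ES_B = 0; EF_B = 10
ES_C = 10; EF_C = 10+6 = 16
ES_D = max(EF_A=14, EF_B=10) = 14; EF_D = 14+4 = 18
ES_E = max(EF_A=14, EF_B=10) = 14; EF_E = 14+13 = 27
ES_F = 10; EF_F = 10+12 = 22
ES_G = max(EF_A=14, EF_C=16) = 16; EF_G = 16+7 = 23
ES_H = max(EF_A=14, EF_B=10) = 14; EF_H = 14+5 = 19
ES_I = max(EF_C=16, EF_E=27) = 27; EF_I = 27+11 = 38
ES_J = max(EF_B=10, EF_D=18, EF_F=22, EF_G=23, EF_H=19, EF_I=38) = 38; EF_J = 38+11 = 49
Expected project duration μ = 49 days. Critical path: A → E → I → J.

Variances on critical path: σ²_A=2.778, σ²_E=4.000, σ²_I=7.111, σ²_J=9.000.
Largest is σ²_J = 9.000.

J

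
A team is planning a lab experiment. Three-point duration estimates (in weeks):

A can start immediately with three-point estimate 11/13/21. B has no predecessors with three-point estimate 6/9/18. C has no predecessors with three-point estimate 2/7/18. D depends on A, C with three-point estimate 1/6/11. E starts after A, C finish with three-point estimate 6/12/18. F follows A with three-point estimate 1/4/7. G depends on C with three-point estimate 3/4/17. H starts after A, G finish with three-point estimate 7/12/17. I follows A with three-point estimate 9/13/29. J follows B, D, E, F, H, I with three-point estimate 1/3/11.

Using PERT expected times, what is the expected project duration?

te_A = (11 + 4·13 + 21)/6 = 84/6 = 14
te_B = (6 + 4·9 + 18)/6 = 60/6 = 10
te_C = (2 + 4·7 + 18)/6 = 48/6 = 8
te_D = (1 + 4·6 + 11)/6 = 36/6 = 6
te_E = (6 + 4·12 + 18)/6 = 72/6 = 12
te_F = (1 + 4·4 + 7)/6 = 24/6 = 4
te_G = (3 + 4·4 + 17)/6 = 36/6 = 6
te_H = (7 + 4·12 + 17)/6 = 72/6 = 12
te_I = (9 + 4·13 + 29)/6 = 90/6 = 15
te_J = (1 + 4·3 + 11)/6 = 24/6 = 4

Forward pass:
ES_A = 0; EF_A = 14
ES_B = 0; EF_B = 10
ES_C = 0; EF_C = 8
ES_D = max(EF_A=14, EF_C=8) = 14; EF_D = 14+6 = 20
ES_E = max(EF_A=14, EF_C=8) = 14; EF_E = 14+12 = 26
ES_F = 14; EF_F = 14+4 = 18
ES_G = 8; EF_G = 8+6 = 14
ES_H = max(EF_A=14, EF_G=14) = 14; EF_H = 14+12 = 26
ES_I = 14; EF_I = 14+15 = 29
ES_J = max(EF_B=10, EF_D=20, EF_E=26, EF_F=18, EF_H=26, EF_I=29) = 29; EF_J = 29+4 = 33
Expected project duration μ = 33 weeks. Critical path: A → I → J.

33 weeks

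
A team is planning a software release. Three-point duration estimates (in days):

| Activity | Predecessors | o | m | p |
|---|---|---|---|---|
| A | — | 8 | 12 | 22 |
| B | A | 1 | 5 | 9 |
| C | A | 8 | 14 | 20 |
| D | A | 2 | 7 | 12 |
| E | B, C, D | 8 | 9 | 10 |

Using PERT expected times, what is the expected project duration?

te_A = (8 + 4·12 + 22)/6 = 78/6 = 13
te_B = (1 + 4·5 + 9)/6 = 30/6 = 5
te_C = (8 + 4·14 + 20)/6 = 84/6 = 14
te_D = (2 + 4·7 + 12)/6 = 42/6 = 7
te_E = (8 + 4·9 + 10)/6 = 54/6 = 9

Forward pass:
ES_A = 0; EF_A = 13
ES_B = 13; EF_B = 13+5 = 18
ES_C = 13; EF_C = 13+14 = 27
ES_D = 13; EF_D = 13+7 = 20
ES_E = max(EF_B=18, EF_C=27, EF_D=20) = 27; EF_E = 27+9 = 36
Expected project duration μ = 36 days. Critical path: A → C → E.

36 days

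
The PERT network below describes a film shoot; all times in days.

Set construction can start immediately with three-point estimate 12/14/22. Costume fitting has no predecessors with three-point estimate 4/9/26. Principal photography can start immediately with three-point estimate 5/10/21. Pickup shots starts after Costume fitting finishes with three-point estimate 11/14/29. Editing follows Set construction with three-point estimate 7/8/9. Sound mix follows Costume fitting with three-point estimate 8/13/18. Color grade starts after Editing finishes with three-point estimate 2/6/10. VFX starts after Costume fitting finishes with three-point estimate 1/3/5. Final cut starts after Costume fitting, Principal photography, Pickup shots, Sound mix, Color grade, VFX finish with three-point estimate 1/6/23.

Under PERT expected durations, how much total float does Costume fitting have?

2 days

te_Set construction = (12 + 4·14 + 22)/6 = 90/6 = 15
te_Costume fitting = (4 + 4·9 + 26)/6 = 66/6 = 11
te_Principal photography = (5 + 4·10 + 21)/6 = 66/6 = 11
te_Pickup shots = (11 + 4·14 + 29)/6 = 96/6 = 16
te_Editing = (7 + 4·8 + 9)/6 = 48/6 = 8
te_Sound mix = (8 + 4·13 + 18)/6 = 78/6 = 13
te_Color grade = (2 + 4·6 + 10)/6 = 36/6 = 6
te_VFX = (1 + 4·3 + 5)/6 = 18/6 = 3
te_Final cut = (1 + 4·6 + 23)/6 = 48/6 = 8

Forward pass:
ES_Set construction = 0; EF_Set construction = 15
ES_Costume fitting = 0; EF_Costume fitting = 11
ES_Principal photography = 0; EF_Principal photography = 11
ES_Pickup shots = 11; EF_Pickup shots = 11+16 = 27
ES_Editing = 15; EF_Editing = 15+8 = 23
ES_Sound mix = 11; EF_Sound mix = 11+13 = 24
ES_Color grade = 23; EF_Color grade = 23+6 = 29
ES_VFX = 11; EF_VFX = 11+3 = 14
ES_Final cut = max(EF_Costume fitting=11, EF_Principal photography=11, EF_Pickup shots=27, EF_Sound mix=24, EF_Color grade=29, EF_VFX=14) = 29; EF_Final cut = 29+8 = 37
Expected project duration μ = 37 days. Critical path: Set construction → Editing → Color grade → Final cut.

Backward pass:
LF_Final cut = 37; LS_Final cut = 37−8 = 29
LF_VFX = LS_Final cut = 29; LS_VFX = 29−3 = 26
LF_Color grade = LS_Final cut = 29; LS_Color grade = 29−6 = 23
LF_Sound mix = LS_Final cut = 29; LS_Sound mix = 29−13 = 16
LF_Editing = LS_Color grade = 23; LS_Editing = 23−8 = 15
LF_Pickup shots = LS_Final cut = 29; LS_Pickup shots = 29−16 = 13
LF_Principal photography = LS_Final cut = 29; LS_Principal photography = 29−11 = 18
LF_Costume fitting = min(LS_Pickup shots=13, LS_Sound mix=16, LS_VFX=26, LS_Final cut=29) = 13; LS_Costume fitting = 13−11 = 2
LF_Set construction = LS_Editing = 15; LS_Set construction = 15−15 = 0
Slack_Costume fitting = LS_Costume fitting − ES_Costume fitting = 2 − 0 = 2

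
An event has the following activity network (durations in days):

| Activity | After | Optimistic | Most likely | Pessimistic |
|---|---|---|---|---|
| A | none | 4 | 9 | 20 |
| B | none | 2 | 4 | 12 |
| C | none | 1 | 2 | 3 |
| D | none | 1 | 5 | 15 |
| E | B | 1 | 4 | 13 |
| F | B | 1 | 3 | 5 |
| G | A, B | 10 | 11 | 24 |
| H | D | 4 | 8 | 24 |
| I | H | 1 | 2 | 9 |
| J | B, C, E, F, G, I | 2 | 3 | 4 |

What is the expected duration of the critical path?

te_A = (4 + 4·9 + 20)/6 = 60/6 = 10
te_B = (2 + 4·4 + 12)/6 = 30/6 = 5
te_C = (1 + 4·2 + 3)/6 = 12/6 = 2
te_D = (1 + 4·5 + 15)/6 = 36/6 = 6
te_E = (1 + 4·4 + 13)/6 = 30/6 = 5
te_F = (1 + 4·3 + 5)/6 = 18/6 = 3
te_G = (10 + 4·11 + 24)/6 = 78/6 = 13
te_H = (4 + 4·8 + 24)/6 = 60/6 = 10
te_I = (1 + 4·2 + 9)/6 = 18/6 = 3
te_J = (2 + 4·3 + 4)/6 = 18/6 = 3

Forward pass:
ES_A = 0; EF_A = 10
ES_B = 0; EF_B = 5
ES_C = 0; EF_C = 2
ES_D = 0; EF_D = 6
ES_E = 5; EF_E = 5+5 = 10
ES_F = 5; EF_F = 5+3 = 8
ES_G = max(EF_A=10, EF_B=5) = 10; EF_G = 10+13 = 23
ES_H = 6; EF_H = 6+10 = 16
ES_I = 16; EF_I = 16+3 = 19
ES_J = max(EF_B=5, EF_C=2, EF_E=10, EF_F=8, EF_G=23, EF_I=19) = 23; EF_J = 23+3 = 26
Expected project duration μ = 26 days. Critical path: A → G → J.

26 days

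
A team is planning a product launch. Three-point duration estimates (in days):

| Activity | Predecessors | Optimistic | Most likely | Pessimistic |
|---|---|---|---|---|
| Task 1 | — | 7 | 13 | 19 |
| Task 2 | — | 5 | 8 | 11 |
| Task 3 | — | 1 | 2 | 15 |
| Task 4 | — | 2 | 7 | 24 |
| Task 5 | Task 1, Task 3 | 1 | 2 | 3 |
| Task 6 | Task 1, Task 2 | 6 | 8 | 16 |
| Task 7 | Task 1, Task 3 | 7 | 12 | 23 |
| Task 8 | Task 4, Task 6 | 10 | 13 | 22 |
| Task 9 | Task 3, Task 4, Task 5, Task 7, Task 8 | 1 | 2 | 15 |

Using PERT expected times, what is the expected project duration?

40 days

te_Task 1 = (7 + 4·13 + 19)/6 = 78/6 = 13
te_Task 2 = (5 + 4·8 + 11)/6 = 48/6 = 8
te_Task 3 = (1 + 4·2 + 15)/6 = 24/6 = 4
te_Task 4 = (2 + 4·7 + 24)/6 = 54/6 = 9
te_Task 5 = (1 + 4·2 + 3)/6 = 12/6 = 2
te_Task 6 = (6 + 4·8 + 16)/6 = 54/6 = 9
te_Task 7 = (7 + 4·12 + 23)/6 = 78/6 = 13
te_Task 8 = (10 + 4·13 + 22)/6 = 84/6 = 14
te_Task 9 = (1 + 4·2 + 15)/6 = 24/6 = 4

Forward pass:
ES_Task 1 = 0; EF_Task 1 = 13
ES_Task 2 = 0; EF_Task 2 = 8
ES_Task 3 = 0; EF_Task 3 = 4
ES_Task 4 = 0; EF_Task 4 = 9
ES_Task 5 = max(EF_Task 1=13, EF_Task 3=4) = 13; EF_Task 5 = 13+2 = 15
ES_Task 6 = max(EF_Task 1=13, EF_Task 2=8) = 13; EF_Task 6 = 13+9 = 22
ES_Task 7 = max(EF_Task 1=13, EF_Task 3=4) = 13; EF_Task 7 = 13+13 = 26
ES_Task 8 = max(EF_Task 4=9, EF_Task 6=22) = 22; EF_Task 8 = 22+14 = 36
ES_Task 9 = max(EF_Task 3=4, EF_Task 4=9, EF_Task 5=15, EF_Task 7=26, EF_Task 8=36) = 36; EF_Task 9 = 36+4 = 40
Expected project duration μ = 40 days. Critical path: Task 1 → Task 6 → Task 8 → Task 9.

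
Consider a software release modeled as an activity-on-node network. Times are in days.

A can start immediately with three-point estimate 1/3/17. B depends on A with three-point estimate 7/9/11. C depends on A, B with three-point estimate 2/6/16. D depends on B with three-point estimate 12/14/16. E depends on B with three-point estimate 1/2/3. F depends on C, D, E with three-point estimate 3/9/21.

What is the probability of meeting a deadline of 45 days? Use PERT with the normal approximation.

te_A = (1 + 4·3 + 17)/6 = 30/6 = 5; σ²_A = ((17−1)/6)² = 7.111
te_B = (7 + 4·9 + 11)/6 = 54/6 = 9; σ²_B = ((11−7)/6)² = 0.444
te_C = (2 + 4·6 + 16)/6 = 42/6 = 7; σ²_C = ((16−2)/6)² = 5.444
te_D = (12 + 4·14 + 16)/6 = 84/6 = 14; σ²_D = ((16−12)/6)² = 0.444
te_E = (1 + 4·2 + 3)/6 = 12/6 = 2; σ²_E = ((3−1)/6)² = 0.111
te_F = (3 + 4·9 + 21)/6 = 60/6 = 10; σ²_F = ((21−3)/6)² = 9.000

Forward pass:
ES_A = 0; EF_A = 5
ES_B = 5; EF_B = 5+9 = 14
ES_C = max(EF_A=5, EF_B=14) = 14; EF_C = 14+7 = 21
ES_D = 14; EF_D = 14+14 = 28
ES_E = 14; EF_E = 14+2 = 16
ES_F = max(EF_C=21, EF_D=28, EF_E=16) = 28; EF_F = 28+10 = 38
Expected project duration μ = 38 days. Critical path: A → B → D → F.

Variance along critical path = 7.111 + 0.444 + 0.444 + 9.000 = 17.000; σ = √17.000 = 4.123 days.
Z = (45 − 38) / 4.123 = 1.698
P(T ≤ 45) = Φ(1.698) ≈ 0.955

0.955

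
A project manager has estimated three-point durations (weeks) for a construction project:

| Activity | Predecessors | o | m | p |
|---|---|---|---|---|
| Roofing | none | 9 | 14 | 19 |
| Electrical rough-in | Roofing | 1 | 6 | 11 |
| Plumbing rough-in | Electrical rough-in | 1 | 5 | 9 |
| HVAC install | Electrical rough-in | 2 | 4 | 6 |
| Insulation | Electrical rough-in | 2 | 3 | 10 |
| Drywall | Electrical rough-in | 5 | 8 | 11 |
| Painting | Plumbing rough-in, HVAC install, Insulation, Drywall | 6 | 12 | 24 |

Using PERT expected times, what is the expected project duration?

te_Roofing = (9 + 4·14 + 19)/6 = 84/6 = 14
te_Electrical rough-in = (1 + 4·6 + 11)/6 = 36/6 = 6
te_Plumbing rough-in = (1 + 4·5 + 9)/6 = 30/6 = 5
te_HVAC install = (2 + 4·4 + 6)/6 = 24/6 = 4
te_Insulation = (2 + 4·3 + 10)/6 = 24/6 = 4
te_Drywall = (5 + 4·8 + 11)/6 = 48/6 = 8
te_Painting = (6 + 4·12 + 24)/6 = 78/6 = 13

Forward pass:
ES_Roofing = 0; EF_Roofing = 14
ES_Electrical rough-in = 14; EF_Electrical rough-in = 14+6 = 20
ES_Plumbing rough-in = 20; EF_Plumbing rough-in = 20+5 = 25
ES_HVAC install = 20; EF_HVAC install = 20+4 = 24
ES_Insulation = 20; EF_Insulation = 20+4 = 24
ES_Drywall = 20; EF_Drywall = 20+8 = 28
ES_Painting = max(EF_Plumbing rough-in=25, EF_HVAC install=24, EF_Insulation=24, EF_Drywall=28) = 28; EF_Painting = 28+13 = 41
Expected project duration μ = 41 weeks. Critical path: Roofing → Electrical rough-in → Drywall → Painting.

41 weeks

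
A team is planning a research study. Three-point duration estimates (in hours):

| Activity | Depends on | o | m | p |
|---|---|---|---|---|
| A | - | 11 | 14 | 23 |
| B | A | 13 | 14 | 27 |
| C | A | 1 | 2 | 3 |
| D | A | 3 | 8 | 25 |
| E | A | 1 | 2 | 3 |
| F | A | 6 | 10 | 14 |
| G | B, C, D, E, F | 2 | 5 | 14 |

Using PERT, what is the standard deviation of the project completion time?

te_A = (11 + 4·14 + 23)/6 = 90/6 = 15; σ²_A = ((23−11)/6)² = 4.000
te_B = (13 + 4·14 + 27)/6 = 96/6 = 16; σ²_B = ((27−13)/6)² = 5.444
te_C = (1 + 4·2 + 3)/6 = 12/6 = 2; σ²_C = ((3−1)/6)² = 0.111
te_D = (3 + 4·8 + 25)/6 = 60/6 = 10; σ²_D = ((25−3)/6)² = 13.444
te_E = (1 + 4·2 + 3)/6 = 12/6 = 2; σ²_E = ((3−1)/6)² = 0.111
te_F = (6 + 4·10 + 14)/6 = 60/6 = 10; σ²_F = ((14−6)/6)² = 1.778
te_G = (2 + 4·5 + 14)/6 = 36/6 = 6; σ²_G = ((14−2)/6)² = 4.000

Forward pass:
ES_A = 0; EF_A = 15
ES_B = 15; EF_B = 15+16 = 31
ES_C = 15; EF_C = 15+2 = 17
ES_D = 15; EF_D = 15+10 = 25
ES_E = 15; EF_E = 15+2 = 17
ES_F = 15; EF_F = 15+10 = 25
ES_G = max(EF_B=31, EF_C=17, EF_D=25, EF_E=17, EF_F=25) = 31; EF_G = 31+6 = 37
Expected project duration μ = 37 hours. Critical path: A → B → G.

Variance along critical path = 4.000 + 5.444 + 4.000 = 13.444
σ = √13.444 = 3.667 hours

3.67 hours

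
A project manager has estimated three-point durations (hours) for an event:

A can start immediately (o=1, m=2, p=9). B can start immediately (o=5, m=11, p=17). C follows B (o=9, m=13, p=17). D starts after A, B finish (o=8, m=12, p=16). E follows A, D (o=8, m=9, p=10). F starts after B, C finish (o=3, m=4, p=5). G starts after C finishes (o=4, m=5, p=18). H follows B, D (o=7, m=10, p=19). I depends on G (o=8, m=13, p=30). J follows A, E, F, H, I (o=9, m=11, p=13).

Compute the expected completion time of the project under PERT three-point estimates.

te_A = (1 + 4·2 + 9)/6 = 18/6 = 3
te_B = (5 + 4·11 + 17)/6 = 66/6 = 11
te_C = (9 + 4·13 + 17)/6 = 78/6 = 13
te_D = (8 + 4·12 + 16)/6 = 72/6 = 12
te_E = (8 + 4·9 + 10)/6 = 54/6 = 9
te_F = (3 + 4·4 + 5)/6 = 24/6 = 4
te_G = (4 + 4·5 + 18)/6 = 42/6 = 7
te_H = (7 + 4·10 + 19)/6 = 66/6 = 11
te_I = (8 + 4·13 + 30)/6 = 90/6 = 15
te_J = (9 + 4·11 + 13)/6 = 66/6 = 11

Forward pass:
ES_A = 0; EF_A = 3
ES_B = 0; EF_B = 11
ES_C = 11; EF_C = 11+13 = 24
ES_D = max(EF_A=3, EF_B=11) = 11; EF_D = 11+12 = 23
ES_E = max(EF_A=3, EF_D=23) = 23; EF_E = 23+9 = 32
ES_F = max(EF_B=11, EF_C=24) = 24; EF_F = 24+4 = 28
ES_G = 24; EF_G = 24+7 = 31
ES_H = max(EF_B=11, EF_D=23) = 23; EF_H = 23+11 = 34
ES_I = 31; EF_I = 31+15 = 46
ES_J = max(EF_A=3, EF_E=32, EF_F=28, EF_H=34, EF_I=46) = 46; EF_J = 46+11 = 57
Expected project duration μ = 57 hours. Critical path: B → C → G → I → J.

57 hours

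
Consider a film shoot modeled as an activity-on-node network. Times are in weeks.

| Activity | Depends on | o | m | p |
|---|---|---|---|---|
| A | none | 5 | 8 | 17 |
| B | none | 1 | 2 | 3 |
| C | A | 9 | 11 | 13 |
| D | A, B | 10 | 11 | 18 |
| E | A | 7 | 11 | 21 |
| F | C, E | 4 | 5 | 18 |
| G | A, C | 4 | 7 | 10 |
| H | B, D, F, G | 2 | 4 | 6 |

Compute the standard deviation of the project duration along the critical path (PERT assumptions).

3.92 weeks

te_A = (5 + 4·8 + 17)/6 = 54/6 = 9; σ²_A = ((17−5)/6)² = 4.000
te_B = (1 + 4·2 + 3)/6 = 12/6 = 2; σ²_B = ((3−1)/6)² = 0.111
te_C = (9 + 4·11 + 13)/6 = 66/6 = 11; σ²_C = ((13−9)/6)² = 0.444
te_D = (10 + 4·11 + 18)/6 = 72/6 = 12; σ²_D = ((18−10)/6)² = 1.778
te_E = (7 + 4·11 + 21)/6 = 72/6 = 12; σ²_E = ((21−7)/6)² = 5.444
te_F = (4 + 4·5 + 18)/6 = 42/6 = 7; σ²_F = ((18−4)/6)² = 5.444
te_G = (4 + 4·7 + 10)/6 = 42/6 = 7; σ²_G = ((10−4)/6)² = 1.000
te_H = (2 + 4·4 + 6)/6 = 24/6 = 4; σ²_H = ((6−2)/6)² = 0.444

Forward pass:
ES_A = 0; EF_A = 9
ES_B = 0; EF_B = 2
ES_C = 9; EF_C = 9+11 = 20
ES_D = max(EF_A=9, EF_B=2) = 9; EF_D = 9+12 = 21
ES_E = 9; EF_E = 9+12 = 21
ES_F = max(EF_C=20, EF_E=21) = 21; EF_F = 21+7 = 28
ES_G = max(EF_A=9, EF_C=20) = 20; EF_G = 20+7 = 27
ES_H = max(EF_B=2, EF_D=21, EF_F=28, EF_G=27) = 28; EF_H = 28+4 = 32
Expected project duration μ = 32 weeks. Critical path: A → E → F → H.

Variance along critical path = 4.000 + 5.444 + 5.444 + 0.444 = 15.333
σ = √15.333 = 3.916 weeks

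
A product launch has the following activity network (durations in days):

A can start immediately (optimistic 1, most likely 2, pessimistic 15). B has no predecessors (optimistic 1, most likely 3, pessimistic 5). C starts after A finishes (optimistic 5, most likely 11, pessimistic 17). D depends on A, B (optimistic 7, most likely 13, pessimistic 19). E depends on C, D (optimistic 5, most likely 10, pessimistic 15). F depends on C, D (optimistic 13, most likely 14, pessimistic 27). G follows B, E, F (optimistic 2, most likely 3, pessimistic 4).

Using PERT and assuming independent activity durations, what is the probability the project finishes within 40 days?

0.849

te_A = (1 + 4·2 + 15)/6 = 24/6 = 4; σ²_A = ((15−1)/6)² = 5.444
te_B = (1 + 4·3 + 5)/6 = 18/6 = 3; σ²_B = ((5−1)/6)² = 0.444
te_C = (5 + 4·11 + 17)/6 = 66/6 = 11; σ²_C = ((17−5)/6)² = 4.000
te_D = (7 + 4·13 + 19)/6 = 78/6 = 13; σ²_D = ((19−7)/6)² = 4.000
te_E = (5 + 4·10 + 15)/6 = 60/6 = 10; σ²_E = ((15−5)/6)² = 2.778
te_F = (13 + 4·14 + 27)/6 = 96/6 = 16; σ²_F = ((27−13)/6)² = 5.444
te_G = (2 + 4·3 + 4)/6 = 18/6 = 3; σ²_G = ((4−2)/6)² = 0.111

Forward pass:
ES_A = 0; EF_A = 4
ES_B = 0; EF_B = 3
ES_C = 4; EF_C = 4+11 = 15
ES_D = max(EF_A=4, EF_B=3) = 4; EF_D = 4+13 = 17
ES_E = max(EF_C=15, EF_D=17) = 17; EF_E = 17+10 = 27
ES_F = max(EF_C=15, EF_D=17) = 17; EF_F = 17+16 = 33
ES_G = max(EF_B=3, EF_E=27, EF_F=33) = 33; EF_G = 33+3 = 36
Expected project duration μ = 36 days. Critical path: A → D → F → G.

Variance along critical path = 5.444 + 4.000 + 5.444 + 0.111 = 15.000; σ = √15.000 = 3.873 days.
Z = (40 − 36) / 3.873 = 1.033
P(T ≤ 40) = Φ(1.033) ≈ 0.849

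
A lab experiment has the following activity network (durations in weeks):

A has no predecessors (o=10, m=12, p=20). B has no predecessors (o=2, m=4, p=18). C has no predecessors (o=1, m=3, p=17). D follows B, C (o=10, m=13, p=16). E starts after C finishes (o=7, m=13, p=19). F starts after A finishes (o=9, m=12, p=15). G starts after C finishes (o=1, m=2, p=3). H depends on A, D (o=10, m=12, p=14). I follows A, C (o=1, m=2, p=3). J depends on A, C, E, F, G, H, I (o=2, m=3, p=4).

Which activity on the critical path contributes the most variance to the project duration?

B

te_A = (10 + 4·12 + 20)/6 = 78/6 = 13; σ²_A = ((20−10)/6)² = 2.778
te_B = (2 + 4·4 + 18)/6 = 36/6 = 6; σ²_B = ((18−2)/6)² = 7.111
te_C = (1 + 4·3 + 17)/6 = 30/6 = 5; σ²_C = ((17−1)/6)² = 7.111
te_D = (10 + 4·13 + 16)/6 = 78/6 = 13; σ²_D = ((16−10)/6)² = 1.000
te_E = (7 + 4·13 + 19)/6 = 78/6 = 13; σ²_E = ((19−7)/6)² = 4.000
te_F = (9 + 4·12 + 15)/6 = 72/6 = 12; σ²_F = ((15−9)/6)² = 1.000
te_G = (1 + 4·2 + 3)/6 = 12/6 = 2; σ²_G = ((3−1)/6)² = 0.111
te_H = (10 + 4·12 + 14)/6 = 72/6 = 12; σ²_H = ((14−10)/6)² = 0.444
te_I = (1 + 4·2 + 3)/6 = 12/6 = 2; σ²_I = ((3−1)/6)² = 0.111
te_J = (2 + 4·3 + 4)/6 = 18/6 = 3; σ²_J = ((4−2)/6)² = 0.111

Forward pass:
ES_A = 0; EF_A = 13
ES_B = 0; EF_B = 6
ES_C = 0; EF_C = 5
ES_D = max(EF_B=6, EF_C=5) = 6; EF_D = 6+13 = 19
ES_E = 5; EF_E = 5+13 = 18
ES_F = 13; EF_F = 13+12 = 25
ES_G = 5; EF_G = 5+2 = 7
ES_H = max(EF_A=13, EF_D=19) = 19; EF_H = 19+12 = 31
ES_I = max(EF_A=13, EF_C=5) = 13; EF_I = 13+2 = 15
ES_J = max(EF_A=13, EF_C=5, EF_E=18, EF_F=25, EF_G=7, EF_H=31, EF_I=15) = 31; EF_J = 31+3 = 34
Expected project duration μ = 34 weeks. Critical path: B → D → H → J.

Variances on critical path: σ²_B=7.111, σ²_D=1.000, σ²_H=0.444, σ²_J=0.111.
Largest is σ²_B = 7.111.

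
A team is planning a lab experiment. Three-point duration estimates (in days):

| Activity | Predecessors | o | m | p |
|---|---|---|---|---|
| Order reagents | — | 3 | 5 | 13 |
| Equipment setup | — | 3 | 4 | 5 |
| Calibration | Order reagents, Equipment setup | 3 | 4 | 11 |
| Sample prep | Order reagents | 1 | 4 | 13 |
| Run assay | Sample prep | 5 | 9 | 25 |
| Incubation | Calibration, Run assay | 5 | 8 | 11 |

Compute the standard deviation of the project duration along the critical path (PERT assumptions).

te_Order reagents = (3 + 4·5 + 13)/6 = 36/6 = 6; σ²_Order reagents = ((13−3)/6)² = 2.778
te_Equipment setup = (3 + 4·4 + 5)/6 = 24/6 = 4; σ²_Equipment setup = ((5−3)/6)² = 0.111
te_Calibration = (3 + 4·4 + 11)/6 = 30/6 = 5; σ²_Calibration = ((11−3)/6)² = 1.778
te_Sample prep = (1 + 4·4 + 13)/6 = 30/6 = 5; σ²_Sample prep = ((13−1)/6)² = 4.000
te_Run assay = (5 + 4·9 + 25)/6 = 66/6 = 11; σ²_Run assay = ((25−5)/6)² = 11.111
te_Incubation = (5 + 4·8 + 11)/6 = 48/6 = 8; σ²_Incubation = ((11−5)/6)² = 1.000

Forward pass:
ES_Order reagents = 0; EF_Order reagents = 6
ES_Equipment setup = 0; EF_Equipment setup = 4
ES_Calibration = max(EF_Order reagents=6, EF_Equipment setup=4) = 6; EF_Calibration = 6+5 = 11
ES_Sample prep = 6; EF_Sample prep = 6+5 = 11
ES_Run assay = 11; EF_Run assay = 11+11 = 22
ES_Incubation = max(EF_Calibration=11, EF_Run assay=22) = 22; EF_Incubation = 22+8 = 30
Expected project duration μ = 30 days. Critical path: Order reagents → Sample prep → Run assay → Incubation.

Variance along critical path = 2.778 + 4.000 + 11.111 + 1.000 = 18.889
σ = √18.889 = 4.346 days

4.35 days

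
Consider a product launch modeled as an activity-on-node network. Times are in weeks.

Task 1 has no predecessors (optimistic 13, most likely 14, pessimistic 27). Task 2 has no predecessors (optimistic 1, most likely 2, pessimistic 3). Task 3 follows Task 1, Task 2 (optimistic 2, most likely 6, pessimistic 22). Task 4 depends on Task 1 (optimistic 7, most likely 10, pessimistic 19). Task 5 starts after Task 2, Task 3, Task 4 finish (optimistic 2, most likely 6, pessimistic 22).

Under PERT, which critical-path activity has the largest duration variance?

te_Task 1 = (13 + 4·14 + 27)/6 = 96/6 = 16; σ²_Task 1 = ((27−13)/6)² = 5.444
te_Task 2 = (1 + 4·2 + 3)/6 = 12/6 = 2; σ²_Task 2 = ((3−1)/6)² = 0.111
te_Task 3 = (2 + 4·6 + 22)/6 = 48/6 = 8; σ²_Task 3 = ((22−2)/6)² = 11.111
te_Task 4 = (7 + 4·10 + 19)/6 = 66/6 = 11; σ²_Task 4 = ((19−7)/6)² = 4.000
te_Task 5 = (2 + 4·6 + 22)/6 = 48/6 = 8; σ²_Task 5 = ((22−2)/6)² = 11.111

Forward pass:
ES_Task 1 = 0; EF_Task 1 = 16
ES_Task 2 = 0; EF_Task 2 = 2
ES_Task 3 = max(EF_Task 1=16, EF_Task 2=2) = 16; EF_Task 3 = 16+8 = 24
ES_Task 4 = 16; EF_Task 4 = 16+11 = 27
ES_Task 5 = max(EF_Task 2=2, EF_Task 3=24, EF_Task 4=27) = 27; EF_Task 5 = 27+8 = 35
Expected project duration μ = 35 weeks. Critical path: Task 1 → Task 4 → Task 5.

Variances on critical path: σ²_Task 1=5.444, σ²_Task 4=4.000, σ²_Task 5=11.111.
Largest is σ²_Task 5 = 11.111.

Task 5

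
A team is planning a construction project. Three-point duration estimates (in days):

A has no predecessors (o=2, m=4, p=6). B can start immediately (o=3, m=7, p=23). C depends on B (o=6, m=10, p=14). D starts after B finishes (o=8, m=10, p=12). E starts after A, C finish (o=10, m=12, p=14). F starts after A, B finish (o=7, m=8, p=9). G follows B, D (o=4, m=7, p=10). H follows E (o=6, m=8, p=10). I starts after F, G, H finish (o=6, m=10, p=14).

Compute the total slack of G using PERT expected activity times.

13 days

te_A = (2 + 4·4 + 6)/6 = 24/6 = 4
te_B = (3 + 4·7 + 23)/6 = 54/6 = 9
te_C = (6 + 4·10 + 14)/6 = 60/6 = 10
te_D = (8 + 4·10 + 12)/6 = 60/6 = 10
te_E = (10 + 4·12 + 14)/6 = 72/6 = 12
te_F = (7 + 4·8 + 9)/6 = 48/6 = 8
te_G = (4 + 4·7 + 10)/6 = 42/6 = 7
te_H = (6 + 4·8 + 10)/6 = 48/6 = 8
te_I = (6 + 4·10 + 14)/6 = 60/6 = 10

Forward pass:
ES_A = 0; EF_A = 4
ES_B = 0; EF_B = 9
ES_C = 9; EF_C = 9+10 = 19
ES_D = 9; EF_D = 9+10 = 19
ES_E = max(EF_A=4, EF_C=19) = 19; EF_E = 19+12 = 31
ES_F = max(EF_A=4, EF_B=9) = 9; EF_F = 9+8 = 17
ES_G = max(EF_B=9, EF_D=19) = 19; EF_G = 19+7 = 26
ES_H = 31; EF_H = 31+8 = 39
ES_I = max(EF_F=17, EF_G=26, EF_H=39) = 39; EF_I = 39+10 = 49
Expected project duration μ = 49 days. Critical path: B → C → E → H → I.

Backward pass:
LF_I = 49; LS_I = 49−10 = 39
LF_H = LS_I = 39; LS_H = 39−8 = 31
LF_G = LS_I = 39; LS_G = 39−7 = 32
LF_F = LS_I = 39; LS_F = 39−8 = 31
LF_E = LS_H = 31; LS_E = 31−12 = 19
LF_D = LS_G = 32; LS_D = 32−10 = 22
LF_C = LS_E = 19; LS_C = 19−10 = 9
LF_B = min(LS_C=9, LS_D=22, LS_F=31, LS_G=32) = 9; LS_B = 9−9 = 0
LF_A = min(LS_E=19, LS_F=31) = 19; LS_A = 19−4 = 15
Slack_G = LS_G − ES_G = 32 − 19 = 13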